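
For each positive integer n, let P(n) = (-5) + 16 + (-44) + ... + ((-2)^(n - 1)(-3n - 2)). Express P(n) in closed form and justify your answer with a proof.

P(n) = (-2)^n(n + 1) - 1

We claim P(n) = (-2)^n(n + 1) - 1 for all n ≥ 1.
For the base case n = 1: P(1) = -5, and the closed form gives -5. They agree.
For the inductive step, assume it holds for an arbitrary k ≥ 1, so P(k) = (-2)^k(k + 1) - 1.
Then P(k+1) = P(k) + ((-2)^k(-3k - 5)) = ((-2)^k(k + 1) - 1) + ((-2)^k(-3k - 5)).
Simplifying, P(k+1) = -2(-2)^k·k - 4(-2)^k - 1 = (-2)^(k+1)((k+1) + 1) - 1,
which is the closed form with n = k+1.
Hence, by induction on n, the claim holds for every n ≥ 1.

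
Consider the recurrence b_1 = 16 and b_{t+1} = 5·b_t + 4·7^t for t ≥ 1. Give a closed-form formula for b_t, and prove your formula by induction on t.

Computing the first terms: b_1 = 16, b_2 = 108, b_3 = 736. This suggests b_t = 2·5^(t - 1) + 2·7^t.
When t = 1: the formula gives 16 = 16 = b_1.
Inductive step: assume the claim holds for t = k, so b_k = 2·5^(k - 1) + 2·7^k.
Then b_{k+1} = 5·b_k + 4·7^k = 5·(2·5^(k - 1) + 2·7^k) + 4·7^k = 2·5^k + 2·7^(k + 1) = 2·5^((k+1) - 1) + 2·7^(k+1),
which is the claimed formula at t = k+1.
Hence, by induction on t, the claim holds for every t ≥ 1.

b_t = 2·5^(t - 1) + 2·7^t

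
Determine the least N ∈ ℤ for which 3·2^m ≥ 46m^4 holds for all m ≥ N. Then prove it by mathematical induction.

N = 22

At m = 21: 6291456 < 8946126, so the inequality fails and N ≥ 22. We prove 3·2^m ≥ 46m^4 for all m ≥ 22.
Base case (m = 22): 3·2^m = 12582912 and 46m^4 = 10775776, so 12582912 ≥ 10775776.
Inductive step: assume the claim holds for m = p, so 3·2^p ≥ 46p^4.
Then 3·2^(p + 1) = 2·(3·2^p) ≥ 2·(46p^4).
Also, for p ≥ 22 we have 2·(46p^4) ≥ 46(p+1)^4, since 2 ≥ (1 + 1/p)^4 for all p ≥ 22.
Combining, 3·2^(p + 1) ≥ 46(p+1)^4.
By the principle of mathematical induction, the result holds for all m ≥ 22.
Hence the smallest such N is 22.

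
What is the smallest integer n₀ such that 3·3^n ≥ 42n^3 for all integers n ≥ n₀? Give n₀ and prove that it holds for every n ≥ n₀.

At n = 8: 19683 < 21504, so the inequality fails and n₀ ≥ 9. We prove 3·3^n ≥ 42n^3 for all n ≥ 9.
Base case (n = 9): 3·3^n = 59049 and 42n^3 = 30618, so 59049 ≥ 30618.
For the inductive step, assume it holds for an arbitrary r ≥ 9, so 3·3^r ≥ 42r^3.
Then 3·3^(r + 1) = 3·(3·3^r) ≥ 3·(42r^3).
Also, for r ≥ 9 we have 3·(42r^3) ≥ 42(r+1)^3, since 3 ≥ (1 + 1/r)^3 for all r ≥ 9.
Combining, 3·3^(r + 1) ≥ 42(r+1)^3.
By the principle of mathematical induction, the result holds for all n ≥ 9.
Hence the smallest such n₀ is 9.

n₀ = 9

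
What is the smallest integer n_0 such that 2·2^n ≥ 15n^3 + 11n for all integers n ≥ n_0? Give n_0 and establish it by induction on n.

n_0 = 15

At n = 14: 32768 < 41314, so the inequality fails and n_0 ≥ 15. We prove 2·2^n ≥ 15n^3 + 11n for all n ≥ 15.
Base case (n = 15): 2·2^n = 65536 and 15n^3 + 11n = 50790, so 65536 ≥ 50790.
Suppose the result is true for n = p, so 2·2^p ≥ 15p^3 + 11p.
Then 2·2^(p + 1) = 2·(2·2^p) ≥ 2·(15p^3 + 11p).
Also, for p ≥ 15 we have 2·(15p^3 + 11p) ≥ 15(p+1)^3 + 11(p+1), since 2·(15p^3 + 11p) − (15(p+1)^3 + 11(p+1)) = 15p^3 - 45p^2 - 34p - 26, which is nonnegative for all p ≥ 15.
Combining, 2·2^(p + 1) ≥ 15(p+1)^3 + 11(p+1).
By the principle of mathematical induction, the result holds for all n ≥ 15.
Hence the smallest such n_0 is 15.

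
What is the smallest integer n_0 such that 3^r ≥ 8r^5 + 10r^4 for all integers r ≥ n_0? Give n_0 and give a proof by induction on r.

n_0 = 14

At r = 13: 1594323 < 3255954, so the inequality fails and n_0 ≥ 14. We prove 3^r ≥ 8r^5 + 10r^4 for all r ≥ 14.
When r = 14: 3^r = 4782969 and 8r^5 + 10r^4 = 4686752, so 4782969 ≥ 4686752.
Suppose the result is true for r = p, so 3^p ≥ 8p^5 + 10p^4.
Then 3^(p + 1) = 3·(3^p) ≥ 3·(8p^5 + 10p^4).
Also, for p ≥ 14 we have 3·(8p^5 + 10p^4) ≥ 8(p+1)^5 + 10(p+1)^4, since 3·(8p^5 + 10p^4) − (8(p+1)^5 + 10(p+1)^4) = 16p^5 - 20p^4 - 120p^3 - 140p^2 - 80p - 18, which is nonnegative for all p ≥ 14.
Combining, 3^(p + 1) ≥ 8(p+1)^5 + 10(p+1)^4.
Hence, by induction on r, the claim holds for every r ≥ 14.
Hence the smallest such n_0 is 14.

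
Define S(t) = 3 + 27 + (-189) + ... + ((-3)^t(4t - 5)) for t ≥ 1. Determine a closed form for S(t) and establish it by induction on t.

We claim S(t) = 3(-3)^t(t - 1) + 3 for all t ≥ 1.
Base case (t = 1): S(1) = 3, and the closed form gives 3. They agree.
Suppose the result is true for t = r, so S(r) = 3(-3)^r(r - 1) + 3.
Then S(r+1) = S(r) + ((-3)^(r + 1)(4r - 1)) = (3(-3)^r(r - 1) + 3) + ((-3)^(r + 1)(4r - 1)).
Simplifying, S(r+1) = -9(-3)^r·r + 3 = 3(-3)^(r+1)((r+1) - 1) + 3,
which is the closed form with t = r+1.
This completes the induction.

S(t) = 3(-3)^t(t - 1) + 3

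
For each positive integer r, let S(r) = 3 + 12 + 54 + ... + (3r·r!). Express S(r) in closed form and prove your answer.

S(r) = (3r + 3)r! - 3

We claim S(r) = (3r + 3)r! - 3 for all r ≥ 1.
For the base case r = 1: S(1) = 3, and the closed form gives 3. They agree.
Inductive step: assume the claim holds for r = p, so S(p) = (3p + 3)p! - 3.
Then S(p+1) = S(p) + (3(p + 1)(p + 1)!) = ((3p + 3)p! - 3) + (3(p + 1)(p + 1)!).
Simplifying, S(p+1) = (3(p+1) + 3)(p+1)! - 3,
which is the closed form with r = p+1.
Hence, by induction on r, the claim holds for every r ≥ 1.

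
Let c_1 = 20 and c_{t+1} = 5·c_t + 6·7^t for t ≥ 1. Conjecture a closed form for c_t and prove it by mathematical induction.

c_t = -5^(t - 1) + 3·7^t

Computing the first terms: c_1 = 20, c_2 = 142, c_3 = 1004. This suggests c_t = -5^(t - 1) + 3·7^t.
Base case (t = 1): the formula gives 20 = 20 = c_1.
Inductive step: suppose the statement holds for some p ≥ 1, so c_p = -5^(p - 1) + 3·7^p.
Then c_{p+1} = 5·c_p + 6·7^p = 5·(-5^(p - 1) + 3·7^p) + 6·7^p = -5^p + 3·7^(p + 1) = -5^((p+1) - 1) + 3·7^(p+1),
which is the claimed formula at t = p+1.
Hence, by induction on t, the claim holds for every t ≥ 1.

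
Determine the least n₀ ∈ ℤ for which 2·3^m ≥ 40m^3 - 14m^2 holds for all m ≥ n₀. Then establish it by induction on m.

At m = 8: 13122 < 19584, so the inequality fails and n₀ ≥ 9. We prove 2·3^m ≥ 40m^3 - 14m^2 for all m ≥ 9.
Base case (m = 9): 2·3^m = 39366 and 40m^3 - 14m^2 = 28026, so 39366 ≥ 28026.
Suppose the result is true for m = r, so 2·3^r ≥ 40r^3 - 14r^2.
Then 2·3^(r + 1) = 3·(2·3^r) ≥ 3·(40r^3 - 14r^2).
Also, for r ≥ 9 we have 3·(40r^3 - 14r^2) ≥ 40(r+1)^3 - 14(r+1)^2, since 3·(40r^3 - 14r^2) − (40(r+1)^3 - 14(r+1)^2) = 80r^3 - 148r^2 - 92r - 26, which is nonnegative for all r ≥ 9.
Combining, 2·3^(r + 1) ≥ 40(r+1)^3 - 14(r+1)^2.
Hence, by induction on m, the claim holds for every m ≥ 9.
Hence the smallest such n₀ is 9.

n₀ = 9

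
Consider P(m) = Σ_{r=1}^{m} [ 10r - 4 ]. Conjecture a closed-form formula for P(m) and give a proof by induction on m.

P(m) = m(5m + 1)

We claim P(m) = m(5m + 1) for all m ≥ 1.
When m = 1: P(1) = 6, and the closed form gives 6. They agree.
For the inductive step, assume it holds for an arbitrary r ≥ 1, so P(r) = r(5r + 1).
Then P(r+1) = P(r) + (10r + 6) = (r(5r + 1)) + (10r + 6).
Simplifying, P(r+1) = (r + 1)(5r + 6) = (r+1)(5(r+1) + 1),
which is the closed form with m = r+1.
This completes the induction.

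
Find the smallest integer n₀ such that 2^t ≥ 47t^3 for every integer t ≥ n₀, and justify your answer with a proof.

At t = 18: 262144 < 274104, so the inequality fails and n₀ ≥ 19. We prove 2^t ≥ 47t^3 for all t ≥ 19.
When t = 19: 2^t = 524288 and 47t^3 = 322373, so 524288 ≥ 322373.
Inductive step: assume the claim holds for t = k, so 2^k ≥ 47k^3.
Then 2^(k + 1) = 2·(2^k) ≥ 2·(47k^3).
Also, for k ≥ 19 we have 2·(47k^3) ≥ 47(k+1)^3, since 2 ≥ (1 + 1/k)^3 for all k ≥ 19.
Combining, 2^(k + 1) ≥ 47(k+1)^3.
This completes the induction.
Hence the smallest such n₀ is 19.

n₀ = 19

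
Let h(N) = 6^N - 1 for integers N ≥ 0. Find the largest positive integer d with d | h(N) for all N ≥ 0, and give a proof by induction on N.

d = 5

Computing the first values: h(0) = 0 and h(1) = 5; gcd(0, 5) = 5, so d ≤ 5.
We prove 5 | 6^N - 1 for all N ≥ 0 by induction on N.
Base case (N = 0): h(0) = 0 = 5·(0), so 5 | h(0).
For the inductive step, assume it holds for an arbitrary m ≥ 0, i.e. 5 | h(m). Then
h(m+1) = 6^(m+1) - 1 = 6·(6^m - 1) + 5 = 6·h(m) + 5. The first term is divisible by 5 by the inductive hypothesis, and 5 is divisible by 5. Hence 5 | h(m+1).
By the principle of mathematical induction, the result holds for all N ≥ 0.
Therefore the largest such d is 5.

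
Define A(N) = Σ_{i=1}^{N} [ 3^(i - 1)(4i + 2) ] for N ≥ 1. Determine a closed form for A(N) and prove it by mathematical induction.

We claim A(N) = 2·3^N·N for all N ≥ 1.
Base step (N = 1): A(1) = 6, and the closed form gives 6. They agree.
Inductive step: assume the claim holds for N = i, so A(i) = 2·3^i·i.
Then A(i+1) = A(i) + (3^i(4i + 6)) = (2·3^i·i) + (3^i(4i + 6)).
Simplifying, A(i+1) = 6·3^i(i + 1) = 2·3^(i+1)·(i+1),
which is the closed form with N = i+1.
By the principle of mathematical induction, the result holds for all N ≥ 1.

A(N) = 2·3^N·N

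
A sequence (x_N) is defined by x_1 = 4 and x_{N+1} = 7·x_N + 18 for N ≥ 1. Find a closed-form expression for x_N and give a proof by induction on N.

Computing the first terms: x_1 = 4, x_2 = 46, x_3 = 340. This suggests x_N = 7^N - 3.
Base step (N = 1): the formula gives 4 = 4 = x_1.
Inductive step: suppose the statement holds for some k ≥ 1, so x_k = 7^k - 3.
Then x_{k+1} = 7·x_k + 18 = 7·(7^k - 3) + 18 = 7^(k + 1) - 3,
which is the claimed formula at N = k+1.
This completes the induction.

x_N = 7^N - 3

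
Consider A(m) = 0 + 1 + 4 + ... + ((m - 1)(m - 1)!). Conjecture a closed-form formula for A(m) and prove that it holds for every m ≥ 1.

A(m) = m! - 1

We claim A(m) = m! - 1 for all m ≥ 1.
Base case (m = 1): A(1) = 0, and the closed form gives 0. They agree.
For the inductive step, assume it holds for an arbitrary r ≥ 1, so A(r) = r! - 1.
Then A(r+1) = A(r) + (r·r!) = (r! - 1) + (r·r!).
Simplifying, A(r+1) = (r+1)! - 1,
which is the closed form with m = r+1.
This completes the induction.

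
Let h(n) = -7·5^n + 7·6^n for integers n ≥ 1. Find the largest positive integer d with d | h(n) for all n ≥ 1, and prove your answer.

Computing the first values: h(1) = 7 and h(2) = 77; gcd(7, 77) = 7, so d ≤ 7.
We prove 7 | -7·5^n + 7·6^n for all n ≥ 1 by induction on n.
Base step (n = 1): h(1) = 7 = 7·(1), so 7 | h(1).
Suppose the result is true for n = j, i.e. 7 | h(j). Then
h(j+1) − 6·h(j) = (-7·5^(j+1) + 7·6^(j+1)) − 6·(-7·5^j + 7·6^j) = (-7)·5^j·(5 − 6) = (7)·5^j. Since 7 | h(j) by the inductive hypothesis, 7 | 6·h(j); and 7 | 7 since 7 = 7·1. Therefore 7 | h(j+1).
By the principle of mathematical induction, the result holds for all n ≥ 1.
Therefore the largest such d is 7.

d = 7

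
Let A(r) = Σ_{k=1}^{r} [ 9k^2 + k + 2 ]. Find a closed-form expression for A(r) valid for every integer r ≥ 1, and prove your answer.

A(r) = r(3r^2 + 5r + 4)

We claim A(r) = r(3r^2 + 5r + 4) for all r ≥ 1.
Base case (r = 1): A(1) = 12, and the closed form gives 12. They agree.
For the inductive step, assume it holds for an arbitrary k ≥ 1, so A(k) = k(3k^2 + 5k + 4).
Then A(k+1) = A(k) + (k + 9(k + 1)^2 + 3) = (k(3k^2 + 5k + 4)) + (k + 9(k + 1)^2 + 3).
Simplifying, A(k+1) = (k + 1)(3k^2 + 11k + 12) = (k+1)(3(k+1)^2 + 5(k+1) + 4),
which is the closed form with r = k+1.
Hence, by induction on r, the claim holds for every r ≥ 1.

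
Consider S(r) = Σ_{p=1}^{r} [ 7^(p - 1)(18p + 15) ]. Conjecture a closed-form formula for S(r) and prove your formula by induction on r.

We claim S(r) = 7^r(3r + 2) - 2 for all r ≥ 1.
When r = 1: S(1) = 33, and the closed form gives 33. They agree.
For the inductive step, assume it holds for an arbitrary p ≥ 1, so S(p) = 7^p(3p + 2) - 2.
Then S(p+1) = S(p) + (7^p(18p + 33)) = (7^p(3p + 2) - 2) + (7^p(18p + 33)).
Simplifying, S(p+1) = 21·7^p·p + 35·7^p - 2 = 7^(p+1)(3(p+1) + 2) - 2,
which is the closed form with r = p+1.
This completes the induction.

S(r) = 7^r(3r + 2) - 2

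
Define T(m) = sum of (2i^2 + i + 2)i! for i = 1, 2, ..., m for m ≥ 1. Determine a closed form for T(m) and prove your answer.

We claim T(m) = (2m + 1)(m + 1)! - 1 for all m ≥ 1.
Base case (m = 1): T(1) = 5, and the closed form gives 5. They agree.
Inductive step: suppose the statement holds for some i ≥ 1, so T(i) = (2i + 1)(i + 1)! - 1.
Then T(i+1) = T(i) + ((2i^2 + 5i + 5)(i + 1)!) = ((2i + 1)(i + 1)! - 1) + ((2i^2 + 5i + 5)(i + 1)!).
Simplifying, T(i+1) = (2(i+1) + 1)((i+1) + 1)! - 1,
which is the closed form with m = i+1.
By the principle of mathematical induction, the result holds for all m ≥ 1.

T(m) = (2m + 1)(m + 1)! - 1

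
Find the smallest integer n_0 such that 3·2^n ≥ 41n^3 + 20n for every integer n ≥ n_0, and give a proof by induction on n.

n_0 = 16

At n = 15: 98304 < 138675, so the inequality fails and n_0 ≥ 16. We prove 3·2^n ≥ 41n^3 + 20n for all n ≥ 16.
When n = 16: 3·2^n = 196608 and 41n^3 + 20n = 168256, so 196608 ≥ 168256.
Inductive step: suppose the statement holds for some m ≥ 16, so 3·2^m ≥ 41m^3 + 20m.
Then 3·2^(m + 1) = 2·(3·2^m) ≥ 2·(41m^3 + 20m).
Also, for m ≥ 16 we have 2·(41m^3 + 20m) ≥ 41(m+1)^3 + 20(m+1), since 2·(41m^3 + 20m) − (41(m+1)^3 + 20(m+1)) = 41m^3 - 123m^2 - 103m - 61, which is nonnegative for all m ≥ 16.
Combining, 3·2^(m + 1) ≥ 41(m+1)^3 + 20(m+1).
This completes the induction.
Hence the smallest such n_0 is 16.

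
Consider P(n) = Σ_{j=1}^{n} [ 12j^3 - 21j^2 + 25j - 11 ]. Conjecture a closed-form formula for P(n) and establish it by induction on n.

We claim P(n) = n(3n^3 - n^2 + 5n - 2) for all n ≥ 1.
Base step (n = 1): P(1) = 5, and the closed form gives 5. They agree.
Inductive step: assume the claim holds for n = j, so P(j) = j(3j^3 - j^2 + 5j - 2).
Then P(j+1) = P(j) + (12j^3 + 15j^2 + 19j + 5) = (j(3j^3 - j^2 + 5j - 2)) + (12j^3 + 15j^2 + 19j + 5).
Simplifying, P(j+1) = (j + 1)(3j^3 + 8j^2 + 12j + 5) = (j+1)(3(j+1)^3 - (j+1)^2 + 5(j+1) - 2),
which is the closed form with n = j+1.
Hence, by induction on n, the claim holds for every n ≥ 1.

P(n) = n(3n^3 - n^2 + 5n - 2)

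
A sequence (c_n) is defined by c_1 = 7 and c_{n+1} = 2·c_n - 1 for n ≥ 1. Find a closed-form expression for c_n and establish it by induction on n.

Computing the first terms: c_1 = 7, c_2 = 13, c_3 = 25. This suggests c_n = 3·2^n + 1.
For the base case n = 1: the formula gives 7 = 7 = c_1.
Inductive step: suppose the statement holds for some i ≥ 1, so c_i = 3·2^i + 1.
Then c_{i+1} = 2·c_i - 1 = 2·(3·2^i + 1) - 1 = 3·2^(i + 1) + 1,
which is the claimed formula at n = i+1.
By induction, the statement is established for all n ≥ 1.

c_n = 3·2^n + 1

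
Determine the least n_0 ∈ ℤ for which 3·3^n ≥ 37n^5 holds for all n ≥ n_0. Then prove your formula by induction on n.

n_0 = 15

At n = 14: 14348907 < 19899488, so the inequality fails and n_0 ≥ 15. We prove 3·3^n ≥ 37n^5 for all n ≥ 15.
For the base case n = 15: 3·3^n = 43046721 and 37n^5 = 28096875, so 43046721 ≥ 28096875.
For the inductive step, assume it holds for an arbitrary r ≥ 15, so 3·3^r ≥ 37r^5.
Then 3·3^(r + 1) = 3·(3·3^r) ≥ 3·(37r^5).
Also, for r ≥ 15 we have 3·(37r^5) ≥ 37(r+1)^5, since 3 ≥ (1 + 1/r)^5 for all r ≥ 15.
Combining, 3·3^(r + 1) ≥ 37(r+1)^5.
Hence, by induction on n, the claim holds for every n ≥ 15.
Hence the smallest such n_0 is 15.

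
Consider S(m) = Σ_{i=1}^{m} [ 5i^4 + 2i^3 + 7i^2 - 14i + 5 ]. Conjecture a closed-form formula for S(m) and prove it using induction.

We claim S(m) = m(m^4 + 3m^3 + 5m^2 - 3m - 1) for all m ≥ 1.
For the base case m = 1: S(1) = 5, and the closed form gives 5. They agree.
Inductive step: suppose the statement holds for some i ≥ 1, so S(i) = i(i^4 + 3i^3 + 5i^2 - 3i - 1).
Then S(i+1) = S(i) + (5i^4 + 22i^3 + 43i^2 + 26i + 5) = (i(i^4 + 3i^3 + 5i^2 - 3i - 1)) + (5i^4 + 22i^3 + 43i^2 + 26i + 5).
Simplifying, S(i+1) = (i + 1)(i^4 + 7i^3 + 20i^2 + 20i + 5) = (i+1)((i+1)^4 + 3(i+1)^3 + 5(i+1)^2 - 3(i+1) - 1),
which is the closed form with m = i+1.
Hence, by induction on m, the claim holds for every m ≥ 1.

S(m) = m(m^4 + 3m^3 + 5m^2 - 3m - 1)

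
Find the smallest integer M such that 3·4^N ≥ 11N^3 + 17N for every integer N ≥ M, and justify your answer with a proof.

M = 5

At N = 4: 768 < 772, so the inequality fails and M ≥ 5. We prove 3·4^N ≥ 11N^3 + 17N for all N ≥ 5.
Base case (N = 5): 3·4^N = 3072 and 11N^3 + 17N = 1460, so 3072 ≥ 1460.
For the inductive step, assume it holds for an arbitrary m ≥ 5, so 3·4^m ≥ 11m^3 + 17m.
Then 3·4^(m + 1) = 4·(3·4^m) ≥ 4·(11m^3 + 17m).
Also, for m ≥ 5 we have 4·(11m^3 + 17m) ≥ 11(m+1)^3 + 17(m+1), since 4·(11m^3 + 17m) − (11(m+1)^3 + 17(m+1)) = 33m^3 - 33m^2 + 18m - 28, which is nonnegative for all m ≥ 5.
Combining, 3·4^(m + 1) ≥ 11(m+1)^3 + 17(m+1).
By the principle of mathematical induction, the result holds for all N ≥ 5.
Hence the smallest such M is 5.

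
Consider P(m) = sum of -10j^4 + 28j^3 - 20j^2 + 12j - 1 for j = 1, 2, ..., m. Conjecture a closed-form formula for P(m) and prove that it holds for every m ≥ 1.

We claim P(m) = -m(2m^4 - 2m^3 - 4m^2 - 3m - 2) for all m ≥ 1.
For the base case m = 1: P(1) = 9, and the closed form gives 9. They agree.
Inductive step: suppose the statement holds for some j ≥ 1, so P(j) = j(-2j^4 + 2j^3 + 4j^2 + 3j + 2).
Then P(j+1) = P(j) + (-10j^4 - 12j^3 + 4j^2 + 16j + 9) = (j(-2j^4 + 2j^3 + 4j^2 + 3j + 2)) + (-10j^4 - 12j^3 + 4j^2 + 16j + 9).
Simplifying, P(j+1) = -(j + 1)(2j^4 + 6j^3 + 2j^2 - 9j - 9) = -(j+1)(2(j+1)^4 - 2(j+1)^3 - 4(j+1)^2 - 3(j+1) - 2),
which is the closed form with m = j+1.
This completes the induction.

P(m) = -m(2m^4 - 2m^3 - 4m^2 - 3m - 2)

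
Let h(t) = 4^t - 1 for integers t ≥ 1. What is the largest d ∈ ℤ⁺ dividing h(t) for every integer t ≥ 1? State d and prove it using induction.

d = 3

Computing the first values: h(1) = 3 and h(2) = 15; gcd(3, 15) = 3, so d ≤ 3.
We prove 3 | 4^t - 1 for all t ≥ 1 by induction on t.
For the base case t = 1: h(1) = 3 = 3·(1), so 3 | h(1).
Suppose the result is true for t = r, i.e. 3 | h(r). Then
4^{r+1} − 1^{r+1} = 4·4^r − 1·1^r = 4·(4^r − 1^r) + (3)·1^r. The first term is divisible by 3 by the inductive hypothesis, and the second term (3)·1^r is divisible by 3 since 3 | 3. Hence 3 | h(r+1).
By the principle of mathematical induction, the result holds for all t ≥ 1.
Therefore the largest such d is 3.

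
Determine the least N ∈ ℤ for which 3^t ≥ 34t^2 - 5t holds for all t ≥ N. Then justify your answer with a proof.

At t = 6: 729 < 1194, so the inequality fails and N ≥ 7. We prove 3^t ≥ 34t^2 - 5t for all t ≥ 7.
For the base case t = 7: 3^t = 2187 and 34t^2 - 5t = 1631, so 2187 ≥ 1631.
Inductive step: suppose the statement holds for some k ≥ 7, so 3^k ≥ 34k^2 - 5k.
Then 3^(k + 1) = 3·(3^k) ≥ 3·(34k^2 - 5k).
Also, for k ≥ 7 we have 3·(34k^2 - 5k) ≥ 34(k+1)^2 - 5(k+1), since 3·(34k^2 - 5k) − (34(k+1)^2 - 5(k+1)) = 68k^2 - 78k - 29, which is nonnegative for all k ≥ 7.
Combining, 3^(k + 1) ≥ 34(k+1)^2 - 5(k+1).
Hence, by induction on t, the claim holds for every t ≥ 7.
Hence the smallest such N is 7.

N = 7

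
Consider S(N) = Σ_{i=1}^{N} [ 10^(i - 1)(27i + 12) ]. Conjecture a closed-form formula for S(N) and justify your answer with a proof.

S(N) = 10^N(3N + 1) - 1

We claim S(N) = 10^N(3N + 1) - 1 for all N ≥ 1.
Base case (N = 1): S(1) = 39, and the closed form gives 39. They agree.
Inductive step: suppose the statement holds for some i ≥ 1, so S(i) = 10^i(3i + 1) - 1.
Then S(i+1) = S(i) + (10^i(27i + 39)) = (10^i(3i + 1) - 1) + (10^i(27i + 39)).
Simplifying, S(i+1) = 30·10^i·i + 40·10^i - 1 = 10^(i+1)(3(i+1) + 1) - 1,
which is the closed form with N = i+1.
This completes the induction.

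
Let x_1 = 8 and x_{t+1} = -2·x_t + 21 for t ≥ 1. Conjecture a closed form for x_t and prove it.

x_t = (-2)^(t - 1) + 7

Computing the first terms: x_1 = 8, x_2 = 5, x_3 = 11. This suggests x_t = (-2)^(t - 1) + 7.
For the base case t = 1: the formula gives 8 = 8 = x_1.
Inductive step: suppose the statement holds for some i ≥ 1, so x_i = (-2)^(i - 1) + 7.
Then x_{i+1} = -2·x_i + 21 = -2·((-2)^(i - 1) + 7) + 21 = (-2)^i + 7 = (-2)^((i+1) - 1) + 7,
which is the claimed formula at t = i+1.
This completes the induction.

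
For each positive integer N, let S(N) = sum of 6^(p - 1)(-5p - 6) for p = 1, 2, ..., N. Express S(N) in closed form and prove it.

We claim S(N) = -6^N(N + 1) + 1 for all N ≥ 1.
When N = 1: S(1) = -11, and the closed form gives -11. They agree.
Suppose the result is true for N = p, so S(p) = -6^p(p + 1) + 1.
Then S(p+1) = S(p) + (6^p(-5p - 11)) = (-6^p(p + 1) + 1) + (6^p(-5p - 11)).
Simplifying, S(p+1) = -6·6^p·p - 12·6^p + 1 = -6^(p+1)((p+1) + 1) + 1,
which is the closed form with N = p+1.
By induction, the statement is established for all N ≥ 1.

S(N) = -6^N(N + 1) + 1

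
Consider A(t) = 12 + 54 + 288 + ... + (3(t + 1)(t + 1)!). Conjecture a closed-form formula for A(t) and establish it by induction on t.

A(t) = 3(t + 2)! - 6

We claim A(t) = 3(t + 2)! - 6 for all t ≥ 1.
When t = 1: A(1) = 12, and the closed form gives 12. They agree.
Inductive step: suppose the statement holds for some i ≥ 1, so A(i) = 3(i + 2)! - 6.
Then A(i+1) = A(i) + (3(i + 2)(i + 2)!) = (3(i + 2)! - 6) + (3(i + 2)(i + 2)!).
Simplifying, A(i+1) = 3((i+1) + 2)! - 6,
which is the closed form with t = i+1.
This completes the induction.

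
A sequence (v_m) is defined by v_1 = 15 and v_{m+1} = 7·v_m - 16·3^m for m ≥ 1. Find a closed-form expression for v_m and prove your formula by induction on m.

Computing the first terms: v_1 = 15, v_2 = 57, v_3 = 255. This suggests v_m = 4·3^m + 3·7^(m - 1).
For the base case m = 1: the formula gives 15 = 15 = v_1.
Inductive step: assume the claim holds for m = i, so v_i = 4·3^i + 3·7^(i - 1).
Then v_{i+1} = 7·v_i - 16·3^i = 7·(4·3^i + 3·7^(i - 1)) - 16·3^i = 4·3^(i + 1) + 3·7^i = 4·3^(i+1) + 3·7^((i+1) - 1),
which is the claimed formula at m = i+1.
By the principle of mathematical induction, the result holds for all m ≥ 1.

v_m = 4·3^m + 3·7^(m - 1)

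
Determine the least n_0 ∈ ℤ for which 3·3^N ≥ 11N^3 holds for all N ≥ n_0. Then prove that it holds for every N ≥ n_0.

At N = 6: 2187 < 2376, so the inequality fails and n_0 ≥ 7. We prove 3·3^N ≥ 11N^3 for all N ≥ 7.
For the base case N = 7: 3·3^N = 6561 and 11N^3 = 3773, so 6561 ≥ 3773.
Suppose the result is true for N = r, so 3·3^r ≥ 11r^3.
Then 3·3^(r + 1) = 3·(3·3^r) ≥ 3·(11r^3).
Also, for r ≥ 7 we have 3·(11r^3) ≥ 11(r+1)^3, since 3 ≥ (1 + 1/r)^3 for all r ≥ 7.
Combining, 3·3^(r + 1) ≥ 11(r+1)^3.
This completes the induction.
Hence the smallest such n_0 is 7.

n_0 = 7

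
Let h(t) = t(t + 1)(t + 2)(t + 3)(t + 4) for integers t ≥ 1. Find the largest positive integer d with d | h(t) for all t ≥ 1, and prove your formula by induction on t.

Computing the first values: h(1) = 120 and h(2) = 720; gcd(120, 720) = 120, so d ≤ 120.
We prove 120 | t(t + 1)(t + 2)(t + 3)(t + 4) for all t ≥ 1 by induction on t.
Base case (t = 1): h(1) = 120 = 120·(1), so 120 | h(1).
Inductive step: suppose the statement holds for some m ≥ 1, i.e. 120 | h(m). Then
h(m+1) − h(m) = (m+1)·(m+2)·(m+3)·(m+4)·(m+5) − m·(m+1)·(m+2)·(m+3)·(m+4) = (m+1)·(m+2)·(m+3)·(m+4)·[(m+5) − m] = 5·(m+1)·(m+2)·(m+3)·(m+4). The product of 4 consecutive integers is divisible by (4)! = 24, so h(m+1) − h(m) is divisible by 5·24 = 120. By the inductive hypothesis 120 | h(m), hence 120 | h(m+1).
By the principle of mathematical induction, the result holds for all t ≥ 1.
Therefore the largest such d is 120.

d = 120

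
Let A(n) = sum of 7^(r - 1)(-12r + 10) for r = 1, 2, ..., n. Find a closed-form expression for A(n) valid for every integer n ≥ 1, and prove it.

We claim A(n) = 2·7^n(-n + 1) - 2 for all n ≥ 1.
When n = 1: A(1) = -2, and the closed form gives -2. They agree.
Suppose the result is true for n = r, so A(r) = 2·7^r(-r + 1) - 2.
Then A(r+1) = A(r) + (7^r(-12r - 2)) = (2·7^r(-r + 1) - 2) + (7^r(-12r - 2)).
Simplifying, A(r+1) = -14·7^r·r - 2 = 2·7^(r+1)(-(r+1) + 1) - 2,
which is the closed form with n = r+1.
By the principle of mathematical induction, the result holds for all n ≥ 1.

A(n) = 2·7^n(-n + 1) - 2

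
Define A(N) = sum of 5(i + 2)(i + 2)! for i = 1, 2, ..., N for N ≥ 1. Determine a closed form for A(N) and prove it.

A(N) = 5(N + 3)! - 30

We claim A(N) = 5(N + 3)! - 30 for all N ≥ 1.
For the base case N = 1: A(1) = 90, and the closed form gives 90. They agree.
For the inductive step, assume it holds for an arbitrary i ≥ 1, so A(i) = 5(i + 3)! - 30.
Then A(i+1) = A(i) + (5(i + 3)(i + 3)!) = (5(i + 3)! - 30) + (5(i + 3)(i + 3)!).
Simplifying, A(i+1) = 5((i+1) + 3)! - 30,
which is the closed form with N = i+1.
Hence, by induction on N, the claim holds for every N ≥ 1.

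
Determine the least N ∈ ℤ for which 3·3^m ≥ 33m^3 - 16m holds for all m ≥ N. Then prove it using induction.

At m = 7: 6561 < 11207, so the inequality fails and N ≥ 8. We prove 3·3^m ≥ 33m^3 - 16m for all m ≥ 8.
Base step (m = 8): 3·3^m = 19683 and 33m^3 - 16m = 16768, so 19683 ≥ 16768.
Inductive step: suppose the statement holds for some k ≥ 8, so 3·3^k ≥ 33k^3 - 16k.
Then 3·3^(k + 1) = 3·(3·3^k) ≥ 3·(33k^3 - 16k).
Also, for k ≥ 8 we have 3·(33k^3 - 16k) ≥ 33(k+1)^3 - 16(k+1), since 3·(33k^3 - 16k) − (33(k+1)^3 - 16(k+1)) = 66k^3 - 99k^2 - 131k - 17, which is nonnegative for all k ≥ 8.
Combining, 3·3^(k + 1) ≥ 33(k+1)^3 - 16(k+1).
By the principle of mathematical induction, the result holds for all m ≥ 8.
Hence the smallest such N is 8.

N = 8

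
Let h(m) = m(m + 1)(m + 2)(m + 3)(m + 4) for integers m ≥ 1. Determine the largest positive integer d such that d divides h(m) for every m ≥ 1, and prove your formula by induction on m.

d = 120

Computing the first values: h(1) = 120 and h(2) = 720; gcd(120, 720) = 120, so d ≤ 120.
We prove 120 | m(m + 1)(m + 2)(m + 3)(m + 4) for all m ≥ 1 by induction on m.
Base step (m = 1): h(1) = 120 = 120·(1), so 120 | h(1).
Inductive step: assume the claim holds for m = k, i.e. 120 | h(k). Then
h(k+1) − h(k) = (k+1)·(k+2)·(k+3)·(k+4)·(k+5) − k·(k+1)·(k+2)·(k+3)·(k+4) = (k+1)·(k+2)·(k+3)·(k+4)·[(k+5) − k] = 5·(k+1)·(k+2)·(k+3)·(k+4). The product of 4 consecutive integers is divisible by (4)! = 24, so h(k+1) − h(k) is divisible by 5·24 = 120. By the inductive hypothesis 120 | h(k), hence 120 | h(k+1).
By the principle of mathematical induction, the result holds for all m ≥ 1.
Therefore the largest such d is 120.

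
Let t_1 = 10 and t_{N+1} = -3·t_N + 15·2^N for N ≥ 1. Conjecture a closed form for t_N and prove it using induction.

Computing the first terms: t_1 = 10, t_2 = 0, t_3 = 60. This suggests t_N = 4(-3)^(N - 1) + 3·2^N.
When N = 1: the formula gives 10 = 10 = t_1.
Suppose the result is true for N = k, so t_k = 4(-3)^(k - 1) + 3·2^k.
Then t_{k+1} = -3·t_k + 15·2^k = -3·(4(-3)^(k - 1) + 3·2^k) + 15·2^k = 4(-3)^k + 3·2^(k + 1) = 4(-3)^((k+1) - 1) + 3·2^(k+1),
which is the claimed formula at N = k+1.
By induction, the statement is established for all N ≥ 1.

t_N = 4(-3)^(N - 1) + 3·2^N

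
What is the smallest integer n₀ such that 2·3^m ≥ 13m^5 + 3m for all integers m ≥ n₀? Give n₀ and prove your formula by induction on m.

At m = 13: 3188646 < 4826848, so the inequality fails and n₀ ≥ 14. We prove 2·3^m ≥ 13m^5 + 3m for all m ≥ 14.
When m = 14: 2·3^m = 9565938 and 13m^5 + 3m = 6991754, so 9565938 ≥ 6991754.
Inductive step: suppose the statement holds for some r ≥ 14, so 2·3^r ≥ 13r^5 + 3r.
Then 2·3^(r + 1) = 3·(2·3^r) ≥ 3·(13r^5 + 3r).
Also, for r ≥ 14 we have 3·(13r^5 + 3r) ≥ 13(r+1)^5 + 3(r+1), since 3·(13r^5 + 3r) − (13(r+1)^5 + 3(r+1)) = 26r^5 - 65r^4 - 130r^3 - 130r^2 - 59r - 16, which is nonnegative for all r ≥ 14.
Combining, 2·3^(r + 1) ≥ 13(r+1)^5 + 3(r+1).
By induction, the statement is established for all m ≥ 14.
Hence the smallest such n₀ is 14.

n₀ = 14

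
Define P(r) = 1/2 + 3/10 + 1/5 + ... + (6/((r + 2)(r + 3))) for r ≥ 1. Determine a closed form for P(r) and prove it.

P(r) = 2r/(r + 3)

We claim P(r) = 2r/(r + 3) for all r ≥ 1.
Base step (r = 1): P(1) = 1/2, and the closed form gives 1/2. They agree.
Inductive step: assume the claim holds for r = k, so P(k) = 2k/(k + 3).
Then P(k+1) = P(k) + (6/((k + 3)(k + 4))) = (2k/(k + 3)) + (6/((k + 3)(k + 4))).
Simplifying, P(k+1) = 2(k + 1)/(k + 4) = 2(k+1)/((k+1) + 3),
which is the closed form with r = k+1.
This completes the induction.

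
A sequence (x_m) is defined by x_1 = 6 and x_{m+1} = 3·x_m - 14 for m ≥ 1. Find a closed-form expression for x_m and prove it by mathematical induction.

Computing the first terms: x_1 = 6, x_2 = 4, x_3 = -2. This suggests x_m = -3^(m - 1) + 7.
Base case (m = 1): the formula gives 6 = 6 = x_1.
Inductive step: assume the claim holds for m = k, so x_k = -3^(k - 1) + 7.
Then x_{k+1} = 3·x_k - 14 = 3·(-3^(k - 1) + 7) - 14 = -3^k + 7 = -3^((k+1) - 1) + 7,
which is the claimed formula at m = k+1.
This completes the induction.

x_m = -3^(m - 1) + 7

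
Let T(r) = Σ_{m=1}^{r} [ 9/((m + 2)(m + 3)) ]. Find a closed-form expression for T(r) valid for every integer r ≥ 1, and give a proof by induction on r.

We claim T(r) = 3r/(r + 3) for all r ≥ 1.
Base case (r = 1): T(1) = 3/4, and the closed form gives 3/4. They agree.
Suppose the result is true for r = m, so T(m) = 3m/(m + 3).
Then T(m+1) = T(m) + (9/((m + 3)(m + 4))) = (3m/(m + 3)) + (9/((m + 3)(m + 4))).
Simplifying, T(m+1) = 3(m + 1)/(m + 4) = 3(m+1)/((m+1) + 3),
which is the closed form with r = m+1.
This completes the induction.

T(r) = 3r/(r + 3)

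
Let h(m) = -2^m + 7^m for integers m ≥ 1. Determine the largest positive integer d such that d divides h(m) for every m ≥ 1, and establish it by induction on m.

d = 5

Computing the first values: h(1) = 5 and h(2) = 45; gcd(5, 45) = 5, so d ≤ 5.
We prove 5 | -2^m + 7^m for all m ≥ 1 by induction on m.
Base step (m = 1): h(1) = 5 = 5·(1), so 5 | h(1).
Suppose the result is true for m = i, i.e. 5 | h(i). Then
7^{i+1} − 2^{i+1} = 7·7^i − 2·2^i = 7·(7^i − 2^i) + (5)·2^i. The first term is divisible by 5 by the inductive hypothesis, and the second term (5)·2^i is divisible by 5 since 5 | 5. Hence 5 | h(i+1).
By induction, the statement is established for all m ≥ 1.
Therefore the largest such d is 5.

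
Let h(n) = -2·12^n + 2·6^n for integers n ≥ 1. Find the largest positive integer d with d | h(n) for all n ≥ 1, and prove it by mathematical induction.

Computing the first values: h(1) = -12 and h(2) = -216; gcd(-12, -216) = 12, so d ≤ 12.
We prove 12 | -2·12^n + 2·6^n for all n ≥ 1 by induction on n.
For the base case n = 1: h(1) = -12 = 12·(-1), so 12 | h(1).
For the inductive step, assume it holds for an arbitrary p ≥ 1, i.e. 12 | h(p). Then
h(p+1) − 12·h(p) = (-2·12^(p+1) + 2·6^(p+1)) − 12·(-2·12^p + 2·6^p) = (2)·6^p·(6 − 12) = (-12)·6^p. Since 12 | h(p) by the inductive hypothesis, 12 | 12·h(p); and 12 | -12 since -12 = 12·-1. Therefore 12 | h(p+1).
By induction, the statement is established for all n ≥ 1.
Therefore the largest such d is 12.

d = 12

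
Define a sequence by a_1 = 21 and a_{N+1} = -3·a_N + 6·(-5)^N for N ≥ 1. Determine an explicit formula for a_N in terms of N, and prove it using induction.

a_N = -2(-3)^N - 3(-5)^N

Computing the first terms: a_1 = 21, a_2 = -93, a_3 = 429. This suggests a_N = -2(-3)^N - 3(-5)^N.
Base case (N = 1): the formula gives 21 = 21 = a_1.
Suppose the result is true for N = r, so a_r = -2(-3)^r - 3(-5)^r.
Then a_{r+1} = -3·a_r + 6·(-5)^r = -3·(-2(-3)^r - 3(-5)^r) + 6·(-5)^r = -2(-3)^(r + 1) - 3(-5)^(r + 1),
which is the claimed formula at N = r+1.
By induction, the statement is established for all N ≥ 1.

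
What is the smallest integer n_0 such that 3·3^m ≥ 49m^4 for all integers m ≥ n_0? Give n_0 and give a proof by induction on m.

n_0 = 12

At m = 11: 531441 < 717409, so the inequality fails and n_0 ≥ 12. We prove 3·3^m ≥ 49m^4 for all m ≥ 12.
For the base case m = 12: 3·3^m = 1594323 and 49m^4 = 1016064, so 1594323 ≥ 1016064.
Inductive step: suppose the statement holds for some p ≥ 12, so 3·3^p ≥ 49p^4.
Then 3·3^(p + 1) = 3·(3·3^p) ≥ 3·(49p^4).
Also, for p ≥ 12 we have 3·(49p^4) ≥ 49(p+1)^4, since 3 ≥ (1 + 1/p)^4 for all p ≥ 12.
Combining, 3·3^(p + 1) ≥ 49(p+1)^4.
By the principle of mathematical induction, the result holds for all m ≥ 12.
Hence the smallest such n_0 is 12.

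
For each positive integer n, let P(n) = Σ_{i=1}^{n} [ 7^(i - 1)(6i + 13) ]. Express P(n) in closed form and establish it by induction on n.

P(n) = 7^n(n + 2) - 2

We claim P(n) = 7^n(n + 2) - 2 for all n ≥ 1.
Base case (n = 1): P(1) = 19, and the closed form gives 19. They agree.
Inductive step: assume the claim holds for n = i, so P(i) = 7^i(i + 2) - 2.
Then P(i+1) = P(i) + (7^i(6i + 19)) = (7^i(i + 2) - 2) + (7^i(6i + 19)).
Simplifying, P(i+1) = 7·7^i·i + 21·7^i - 2 = 7^(i+1)((i+1) + 2) - 2,
which is the closed form with n = i+1.
This completes the induction.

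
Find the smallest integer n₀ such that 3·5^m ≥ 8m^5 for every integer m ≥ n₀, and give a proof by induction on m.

At m = 6: 46875 < 62208, so the inequality fails and n₀ ≥ 7. We prove 3·5^m ≥ 8m^5 for all m ≥ 7.
Base case (m = 7): 3·5^m = 234375 and 8m^5 = 134456, so 234375 ≥ 134456.
For the inductive step, assume it holds for an arbitrary r ≥ 7, so 3·5^r ≥ 8r^5.
Then 3·5^(r + 1) = 5·(3·5^r) ≥ 5·(8r^5).
Also, for r ≥ 7 we have 5·(8r^5) ≥ 8(r+1)^5, since 5 ≥ (1 + 1/r)^5 for all r ≥ 7.
Combining, 3·5^(r + 1) ≥ 8(r+1)^5.
By the principle of mathematical induction, the result holds for all m ≥ 7.
Hence the smallest such n₀ is 7.

n₀ = 7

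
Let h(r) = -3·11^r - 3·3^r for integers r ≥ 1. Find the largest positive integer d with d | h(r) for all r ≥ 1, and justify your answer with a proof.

d = 6

Computing the first values: h(1) = -42 and h(2) = -390; gcd(-42, -390) = 6, so d ≤ 6.
We prove 6 | -3·11^r - 3·3^r for all r ≥ 1 by induction on r.
Base case (r = 1): h(1) = -42 = 6·(-7), so 6 | h(1).
Inductive step: suppose the statement holds for some i ≥ 1, i.e. 6 | h(i). Then
h(i+1) − 11·h(i) = (-3·11^(i+1) - 3·3^(i+1)) − 11·(-3·11^i - 3·3^i) = (-3)·3^i·(3 − 11) = (24)·3^i. Since 6 | h(i) by the inductive hypothesis, 6 | 11·h(i); and 6 | 24 since 24 = 6·4. Therefore 6 | h(i+1).
By induction, the statement is established for all r ≥ 1.
Therefore the largest such d is 6.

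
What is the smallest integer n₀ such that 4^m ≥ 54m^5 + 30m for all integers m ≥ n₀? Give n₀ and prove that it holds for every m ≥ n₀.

At m = 11: 4194304 < 8697084, so the inequality fails and n₀ ≥ 12. We prove 4^m ≥ 54m^5 + 30m for all m ≥ 12.
Base case (m = 12): 4^m = 16777216 and 54m^5 + 30m = 13437288, so 16777216 ≥ 13437288.
Suppose the result is true for m = i, so 4^i ≥ 54i^5 + 30i.
Then 4^(i + 1) = 4·(4^i) ≥ 4·(54i^5 + 30i).
Also, for i ≥ 12 we have 4·(54i^5 + 30i) ≥ 54(i+1)^5 + 30(i+1), since 4·(54i^5 + 30i) − (54(i+1)^5 + 30(i+1)) = 162i^5 - 270i^4 - 540i^3 - 540i^2 - 180i - 84, which is nonnegative for all i ≥ 12.
Combining, 4^(i + 1) ≥ 54(i+1)^5 + 30(i+1).
Hence, by induction on m, the claim holds for every m ≥ 12.
Hence the smallest such n₀ is 12.

n₀ = 12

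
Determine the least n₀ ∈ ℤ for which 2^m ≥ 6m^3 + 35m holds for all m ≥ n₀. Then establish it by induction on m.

At m = 14: 16384 < 16954, so the inequality fails and n₀ ≥ 15. We prove 2^m ≥ 6m^3 + 35m for all m ≥ 15.
Base step (m = 15): 2^m = 32768 and 6m^3 + 35m = 20775, so 32768 ≥ 20775.
For the inductive step, assume it holds for an arbitrary p ≥ 15, so 2^p ≥ 6p^3 + 35p.
Then 2^(p + 1) = 2·(2^p) ≥ 2·(6p^3 + 35p).
Also, for p ≥ 15 we have 2·(6p^3 + 35p) ≥ 6(p+1)^3 + 35(p+1), since 2·(6p^3 + 35p) − (6(p+1)^3 + 35(p+1)) = 6p^3 - 18p^2 + 17p - 41, which is nonnegative for all p ≥ 15.
Combining, 2^(p + 1) ≥ 6(p+1)^3 + 35(p+1).
By induction, the statement is established for all m ≥ 15.
Hence the smallest such n₀ is 15.

n₀ = 15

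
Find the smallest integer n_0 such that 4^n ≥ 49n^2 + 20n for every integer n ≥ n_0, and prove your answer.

At n = 5: 1024 < 1325, so the inequality fails and n_0 ≥ 6. We prove 4^n ≥ 49n^2 + 20n for all n ≥ 6.
Base step (n = 6): 4^n = 4096 and 49n^2 + 20n = 1884, so 4096 ≥ 1884.
For the inductive step, assume it holds for an arbitrary m ≥ 6, so 4^m ≥ 49m^2 + 20m.
Then 4^(m + 1) = 4·(4^m) ≥ 4·(49m^2 + 20m).
Also, for m ≥ 6 we have 4·(49m^2 + 20m) ≥ 49(m+1)^2 + 20(m+1), since 4·(49m^2 + 20m) − (49(m+1)^2 + 20(m+1)) = 147m^2 - 38m - 69, which is nonnegative for all m ≥ 6.
Combining, 4^(m + 1) ≥ 49(m+1)^2 + 20(m+1).
By the principle of mathematical induction, the result holds for all n ≥ 6.
Hence the smallest such n_0 is 6.

n_0 = 6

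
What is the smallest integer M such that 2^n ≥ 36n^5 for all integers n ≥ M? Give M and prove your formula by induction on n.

M = 30

At n = 29: 536870912 < 738401364, so the inequality fails and M ≥ 30. We prove 2^n ≥ 36n^5 for all n ≥ 30.
Base step (n = 30): 2^n = 1073741824 and 36n^5 = 874800000, so 1073741824 ≥ 874800000.
Suppose the result is true for n = i, so 2^i ≥ 36i^5.
Then 2^(i + 1) = 2·(2^i) ≥ 2·(36i^5).
Also, for i ≥ 30 we have 2·(36i^5) ≥ 36(i+1)^5, since 2 ≥ (1 + 1/i)^5 for all i ≥ 30.
Combining, 2^(i + 1) ≥ 36(i+1)^5.
Hence, by induction on n, the claim holds for every n ≥ 30.
Hence the smallest such M is 30.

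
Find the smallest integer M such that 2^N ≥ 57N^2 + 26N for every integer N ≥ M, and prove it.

M = 14

At N = 13: 8192 < 9971, so the inequality fails and M ≥ 14. We prove 2^N ≥ 57N^2 + 26N for all N ≥ 14.
Base step (N = 14): 2^N = 16384 and 57N^2 + 26N = 11536, so 16384 ≥ 11536.
For the inductive step, assume it holds for an arbitrary j ≥ 14, so 2^j ≥ 57j^2 + 26j.
Then 2^(j + 1) = 2·(2^j) ≥ 2·(57j^2 + 26j).
Also, for j ≥ 14 we have 2·(57j^2 + 26j) ≥ 57(j+1)^2 + 26(j+1), since 2·(57j^2 + 26j) − (57(j+1)^2 + 26(j+1)) = 57j^2 - 88j - 83, which is nonnegative for all j ≥ 14.
Combining, 2^(j + 1) ≥ 57(j+1)^2 + 26(j+1).
By induction, the statement is established for all N ≥ 14.
Hence the smallest such M is 14.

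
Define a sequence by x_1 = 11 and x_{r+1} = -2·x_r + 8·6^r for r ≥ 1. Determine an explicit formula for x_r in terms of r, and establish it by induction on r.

Computing the first terms: x_1 = 11, x_2 = 26, x_3 = 236. This suggests x_r = 5(-2)^(r - 1) + 6^r.
Base case (r = 1): the formula gives 11 = 11 = x_1.
For the inductive step, assume it holds for an arbitrary m ≥ 1, so x_m = 5(-2)^(m - 1) + 6^m.
Then x_{m+1} = -2·x_m + 8·6^m = -2·(5(-2)^(m - 1) + 6^m) + 8·6^m = 5(-2)^m + 6^(m + 1) = 5(-2)^((m+1) - 1) + 6^(m+1),
which is the claimed formula at r = m+1.
By the principle of mathematical induction, the result holds for all r ≥ 1.

x_r = 5(-2)^(r - 1) + 6^r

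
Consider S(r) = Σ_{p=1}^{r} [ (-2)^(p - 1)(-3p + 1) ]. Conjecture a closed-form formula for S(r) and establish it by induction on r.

We claim S(r) = (-2)^r·r for all r ≥ 1.
Base case (r = 1): S(1) = -2, and the closed form gives -2. They agree.
For the inductive step, assume it holds for an arbitrary p ≥ 1, so S(p) = (-2)^p·p.
Then S(p+1) = S(p) + ((-2)^p(-3p - 2)) = ((-2)^p·p) + ((-2)^p(-3p - 2)).
Simplifying, S(p+1) = (-2)^(p + 1)(p + 1) = (-2)^(p+1)·(p+1),
which is the closed form with r = p+1.
By induction, the statement is established for all r ≥ 1.

S(r) = (-2)^r·r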